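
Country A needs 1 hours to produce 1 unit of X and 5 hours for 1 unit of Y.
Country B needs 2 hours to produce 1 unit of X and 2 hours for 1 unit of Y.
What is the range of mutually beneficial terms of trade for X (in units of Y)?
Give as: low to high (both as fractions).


Opportunity cost of X for Country A = hours_X / hours_Y = 1/5 = 1/5 units of Y
Opportunity cost of X for Country B = hours_X / hours_Y = 2/2 = 1 units of Y
Terms of trade must be between the two opportunity costs.
Range: 1/5 to 1

1/5 to 1


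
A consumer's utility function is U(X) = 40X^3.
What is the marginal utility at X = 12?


MU = dU/dX = 40*3*X^(3-1)
MU = 120*X^2
At X = 12:
MU = 120 * 12^2
MU = 120 * 144 = 17280

17280


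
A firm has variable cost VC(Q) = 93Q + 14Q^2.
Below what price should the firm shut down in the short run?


AVC(Q) = VC(Q)/Q = 93 + 14Q
AVC is increasing in Q, so minimum AVC is at Q -> 0+.
Min AVC = 93
The firm should shut down if P < 93.

93


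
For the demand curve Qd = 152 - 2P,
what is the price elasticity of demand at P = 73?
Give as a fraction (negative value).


dQ/dP = -2
At P = 73: Q = 152 - 2*73 = 6
E = (dQ/dP)(P/Q) = (-2)(73/6) = -73/3

-73/3


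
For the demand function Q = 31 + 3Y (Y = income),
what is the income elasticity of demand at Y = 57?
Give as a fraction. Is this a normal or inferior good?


dQ/dY = 3
At Y = 57: Q = 31 + 3*57 = 202
Ey = (dQ/dY)(Y/Q) = 3 * 57 / 202 = 171/202
Since Ey > 0, this is a normal good.

171/202 (normal good)


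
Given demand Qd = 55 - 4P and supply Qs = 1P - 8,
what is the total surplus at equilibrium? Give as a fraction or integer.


Find equilibrium: 55 - 4P = 1P - 8
55 + 8 = 5P
P* = 63/5 = 63/5
Q* = 1*63/5 - 8 = 23/5
Inverse demand: P = 55/4 - Q/4, so P_max = 55/4
Inverse supply: P = 8 + Q/1, so P_min = 8
CS = (1/2) * 23/5 * (55/4 - 63/5) = 529/200
PS = (1/2) * 23/5 * (63/5 - 8) = 529/50
TS = CS + PS = 529/200 + 529/50 = 529/40

529/40


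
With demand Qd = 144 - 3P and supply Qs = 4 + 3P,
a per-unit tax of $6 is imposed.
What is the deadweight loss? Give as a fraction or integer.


Pre-tax equilibrium quantity: Q* = 74
Post-tax equilibrium quantity: Q_tax = 65
Reduction in quantity: Q* - Q_tax = 9
DWL = (1/2) * tax * (Q* - Q_tax)
DWL = (1/2) * 6 * 9 = 27

27


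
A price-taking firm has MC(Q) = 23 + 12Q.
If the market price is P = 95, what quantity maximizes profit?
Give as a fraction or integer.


In perfect competition, profit is maximized where P = MC.
95 = 23 + 12Q
72 = 12Q
Q* = 72/12 = 6

6


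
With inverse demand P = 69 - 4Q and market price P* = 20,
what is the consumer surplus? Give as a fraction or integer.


Maximum willingness to pay (at Q=0): P_max = 69
Quantity demanded at P* = 20:
Q* = (69 - 20)/4 = 49/4
CS = (1/2) * Q* * (P_max - P*)
CS = (1/2) * 49/4 * (69 - 20)
CS = (1/2) * 49/4 * 49 = 2401/8

2401/8


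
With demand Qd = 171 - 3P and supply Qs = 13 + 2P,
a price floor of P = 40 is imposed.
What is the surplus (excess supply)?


At P = 40:
Qd = 171 - 3*40 = 51
Qs = 13 + 2*40 = 93
Surplus = Qs - Qd = 93 - 51 = 42

42


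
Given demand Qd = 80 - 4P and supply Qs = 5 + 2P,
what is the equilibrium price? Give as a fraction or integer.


At equilibrium, Qd = Qs.
80 - 4P = 5 + 2P
80 - 5 = 4P + 2P
75 = 6P
P* = 75/6 = 25/2

25/2


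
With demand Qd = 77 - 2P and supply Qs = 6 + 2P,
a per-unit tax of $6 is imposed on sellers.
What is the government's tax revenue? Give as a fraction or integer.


With tax on sellers, new supply: Qs' = 6 + 2(P - 6)
= 2P - 6
New equilibrium quantity:
Q_new = 71/2
Tax revenue = tax * Q_new = 6 * 71/2 = 213

213


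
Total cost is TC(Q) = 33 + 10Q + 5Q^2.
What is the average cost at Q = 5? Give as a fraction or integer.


TC(5) = 33 + 10*5 + 5*5^2
TC(5) = 33 + 50 + 125 = 208
AC = TC/Q = 208/5 = 208/5

208/5


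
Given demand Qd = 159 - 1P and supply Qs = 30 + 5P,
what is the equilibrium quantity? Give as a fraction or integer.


First find equilibrium price:
159 - 1P = 30 + 5P
P* = 129/6 = 43/2
Then substitute into demand:
Q* = 159 - 1 * 43/2 = 275/2

275/2


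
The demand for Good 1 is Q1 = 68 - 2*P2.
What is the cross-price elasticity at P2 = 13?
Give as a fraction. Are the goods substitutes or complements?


dQ1/dP2 = -2
At P2 = 13: Q1 = 68 - 2*13 = 42
Exy = (dQ1/dP2)(P2/Q1) = -2 * 13 / 42 = -13/21
Since Exy < 0, the goods are complements.

-13/21 (complements)


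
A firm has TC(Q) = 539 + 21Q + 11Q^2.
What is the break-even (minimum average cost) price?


AC(Q) = 539/Q + 21 + 11Q
To minimize: dAC/dQ = -539/Q^2 + 11 = 0
Q^2 = 539/11 = 49
Q* = 7
Min AC = 539/7 + 21 + 11*7
Min AC = 77 + 21 + 77 = 175

175


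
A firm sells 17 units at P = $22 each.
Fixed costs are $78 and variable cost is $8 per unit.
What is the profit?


Total Revenue = P * Q = 22 * 17 = $374
Total Cost = FC + VC*Q = 78 + 8*17 = $214
Profit = TR - TC = 374 - 214 = $160

$160


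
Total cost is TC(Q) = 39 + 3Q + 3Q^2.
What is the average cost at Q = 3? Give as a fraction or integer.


TC(3) = 39 + 3*3 + 3*3^2
TC(3) = 39 + 9 + 27 = 75
AC = TC/Q = 75/3 = 25

25


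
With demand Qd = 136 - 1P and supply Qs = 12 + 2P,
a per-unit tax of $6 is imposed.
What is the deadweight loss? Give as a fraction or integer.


Pre-tax equilibrium quantity: Q* = 284/3
Post-tax equilibrium quantity: Q_tax = 272/3
Reduction in quantity: Q* - Q_tax = 4
DWL = (1/2) * tax * (Q* - Q_tax)
DWL = (1/2) * 6 * 4 = 12

12


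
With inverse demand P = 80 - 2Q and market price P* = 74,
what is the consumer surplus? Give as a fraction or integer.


Maximum willingness to pay (at Q=0): P_max = 80
Quantity demanded at P* = 74:
Q* = (80 - 74)/2 = 3
CS = (1/2) * Q* * (P_max - P*)
CS = (1/2) * 3 * (80 - 74)
CS = (1/2) * 3 * 6 = 9

9


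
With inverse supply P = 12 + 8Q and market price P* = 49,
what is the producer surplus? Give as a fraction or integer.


Minimum supply price (at Q=0): P_min = 12
Quantity supplied at P* = 49:
Q* = (49 - 12)/8 = 37/8
PS = (1/2) * Q* * (P* - P_min)
PS = (1/2) * 37/8 * (49 - 12)
PS = (1/2) * 37/8 * 37 = 1369/16

1369/16


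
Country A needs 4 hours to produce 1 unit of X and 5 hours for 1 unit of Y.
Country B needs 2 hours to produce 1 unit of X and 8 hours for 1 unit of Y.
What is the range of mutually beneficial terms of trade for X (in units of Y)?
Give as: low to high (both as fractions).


Opportunity cost of X for Country A = hours_X / hours_Y = 4/5 = 4/5 units of Y
Opportunity cost of X for Country B = hours_X / hours_Y = 2/8 = 1/4 units of Y
Terms of trade must be between the two opportunity costs.
Range: 1/4 to 4/5

1/4 to 4/5


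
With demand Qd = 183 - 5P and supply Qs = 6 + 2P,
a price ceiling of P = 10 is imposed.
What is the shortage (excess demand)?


At P = 10:
Qd = 183 - 5*10 = 133
Qs = 6 + 2*10 = 26
Shortage = Qd - Qs = 133 - 26 = 107

107


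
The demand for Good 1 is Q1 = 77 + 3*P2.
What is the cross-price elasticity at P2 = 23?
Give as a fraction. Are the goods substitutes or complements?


dQ1/dP2 = 3
At P2 = 23: Q1 = 77 + 3*23 = 146
Exy = (dQ1/dP2)(P2/Q1) = 3 * 23 / 146 = 69/146
Since Exy > 0, the goods are substitutes.

69/146 (substitutes)


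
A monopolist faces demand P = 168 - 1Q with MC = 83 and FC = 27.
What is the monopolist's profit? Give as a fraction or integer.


MR = MC: 168 - 2Q = 83
Q* = 85/2
P* = 168 - 1*85/2 = 251/2
Profit = (P* - MC)*Q* - FC
= (251/2 - 83)*85/2 - 27
= 85/2*85/2 - 27
= 7225/4 - 27 = 7117/4

7117/4


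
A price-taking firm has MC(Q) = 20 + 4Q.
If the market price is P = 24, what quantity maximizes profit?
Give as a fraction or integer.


In perfect competition, profit is maximized where P = MC.
24 = 20 + 4Q
4 = 4Q
Q* = 4/4 = 1

1


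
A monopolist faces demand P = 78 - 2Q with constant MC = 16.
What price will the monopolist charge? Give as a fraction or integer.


MR = 78 - 4Q
Set MR = MC: 78 - 4Q = 16
Q* = 31/2
Substitute into demand:
P* = 78 - 2*31/2 = 47

47


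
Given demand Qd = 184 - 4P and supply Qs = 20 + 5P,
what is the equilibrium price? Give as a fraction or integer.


At equilibrium, Qd = Qs.
184 - 4P = 20 + 5P
184 - 20 = 4P + 5P
164 = 9P
P* = 164/9 = 164/9

164/9


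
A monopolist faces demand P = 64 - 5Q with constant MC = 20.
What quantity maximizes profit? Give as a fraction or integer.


TR = P*Q = (64 - 5Q)Q = 64Q - 5Q^2
MR = dTR/dQ = 64 - 10Q
Set MR = MC:
64 - 10Q = 20
44 = 10Q
Q* = 44/10 = 22/5

22/5


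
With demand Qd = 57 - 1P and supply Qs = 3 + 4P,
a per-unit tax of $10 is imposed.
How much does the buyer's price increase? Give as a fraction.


With a per-unit tax, the buyer's price increase depends on relative slopes.
Supply slope: d = 4, Demand slope: b = 1
Buyer's price increase = d * tax / (b + d)
= 4 * 10 / (1 + 4)
= 40 / 5 = 8

8


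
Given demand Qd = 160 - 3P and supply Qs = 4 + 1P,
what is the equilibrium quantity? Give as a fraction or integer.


First find equilibrium price:
160 - 3P = 4 + 1P
P* = 156/4 = 39
Then substitute into demand:
Q* = 160 - 3 * 39 = 43

43


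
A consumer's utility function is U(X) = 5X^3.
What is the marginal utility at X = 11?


MU = dU/dX = 5*3*X^(3-1)
MU = 15*X^2
At X = 11:
MU = 15 * 11^2
MU = 15 * 121 = 1815

1815


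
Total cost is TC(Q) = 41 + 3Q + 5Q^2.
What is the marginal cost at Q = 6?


MC = dTC/dQ = 3 + 2*5*Q
At Q = 6:
MC = 3 + 10*6
MC = 3 + 60 = 63

63


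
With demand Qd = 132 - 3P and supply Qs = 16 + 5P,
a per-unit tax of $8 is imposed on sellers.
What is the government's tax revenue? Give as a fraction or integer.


With tax on sellers, new supply: Qs' = 16 + 5(P - 8)
= 5P - 24
New equilibrium quantity:
Q_new = 147/2
Tax revenue = tax * Q_new = 8 * 147/2 = 588

588


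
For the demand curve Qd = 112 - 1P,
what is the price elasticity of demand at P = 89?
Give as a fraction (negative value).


dQ/dP = -1
At P = 89: Q = 112 - 1*89 = 23
E = (dQ/dP)(P/Q) = (-1)(89/23) = -89/23

-89/23


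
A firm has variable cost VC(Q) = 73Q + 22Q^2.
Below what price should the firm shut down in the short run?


AVC(Q) = VC(Q)/Q = 73 + 22Q
AVC is increasing in Q, so minimum AVC is at Q -> 0+.
Min AVC = 73
The firm should shut down if P < 73.

73


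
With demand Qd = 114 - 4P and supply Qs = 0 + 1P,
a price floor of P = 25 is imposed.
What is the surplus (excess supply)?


At P = 25:
Qd = 114 - 4*25 = 14
Qs = 0 + 1*25 = 25
Surplus = Qs - Qd = 25 - 14 = 11

11


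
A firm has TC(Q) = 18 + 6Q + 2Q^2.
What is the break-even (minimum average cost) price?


AC(Q) = 18/Q + 6 + 2Q
To minimize: dAC/dQ = -18/Q^2 + 2 = 0
Q^2 = 18/2 = 9
Q* = 3
Min AC = 18/3 + 6 + 2*3
Min AC = 6 + 6 + 6 = 18

18


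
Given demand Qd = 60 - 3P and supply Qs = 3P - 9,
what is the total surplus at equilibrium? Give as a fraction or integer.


Find equilibrium: 60 - 3P = 3P - 9
60 + 9 = 6P
P* = 69/6 = 23/2
Q* = 3*23/2 - 9 = 51/2
Inverse demand: P = 20 - Q/3, so P_max = 20
Inverse supply: P = 3 + Q/3, so P_min = 3
CS = (1/2) * 51/2 * (20 - 23/2) = 867/8
PS = (1/2) * 51/2 * (23/2 - 3) = 867/8
TS = CS + PS = 867/8 + 867/8 = 867/4

867/4


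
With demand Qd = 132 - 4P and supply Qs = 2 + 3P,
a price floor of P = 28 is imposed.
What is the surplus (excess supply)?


At P = 28:
Qd = 132 - 4*28 = 20
Qs = 2 + 3*28 = 86
Surplus = Qs - Qd = 86 - 20 = 66

66


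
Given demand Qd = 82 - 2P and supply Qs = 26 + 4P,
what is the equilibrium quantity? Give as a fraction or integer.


First find equilibrium price:
82 - 2P = 26 + 4P
P* = 56/6 = 28/3
Then substitute into demand:
Q* = 82 - 2 * 28/3 = 190/3

190/3


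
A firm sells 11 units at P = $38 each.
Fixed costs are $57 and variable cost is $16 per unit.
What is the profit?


Total Revenue = P * Q = 38 * 11 = $418
Total Cost = FC + VC*Q = 57 + 16*11 = $233
Profit = TR - TC = 418 - 233 = $185

$185


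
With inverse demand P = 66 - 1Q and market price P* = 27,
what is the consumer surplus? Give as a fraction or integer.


Maximum willingness to pay (at Q=0): P_max = 66
Quantity demanded at P* = 27:
Q* = (66 - 27)/1 = 39
CS = (1/2) * Q* * (P_max - P*)
CS = (1/2) * 39 * (66 - 27)
CS = (1/2) * 39 * 39 = 1521/2

1521/2


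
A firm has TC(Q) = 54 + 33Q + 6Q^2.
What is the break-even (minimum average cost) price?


AC(Q) = 54/Q + 33 + 6Q
To minimize: dAC/dQ = -54/Q^2 + 6 = 0
Q^2 = 54/6 = 9
Q* = 3
Min AC = 54/3 + 33 + 6*3
Min AC = 18 + 33 + 18 = 69

69


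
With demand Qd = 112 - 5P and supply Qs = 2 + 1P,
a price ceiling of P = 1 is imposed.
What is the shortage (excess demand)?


At P = 1:
Qd = 112 - 5*1 = 107
Qs = 2 + 1*1 = 3
Shortage = Qd - Qs = 107 - 3 = 104

104


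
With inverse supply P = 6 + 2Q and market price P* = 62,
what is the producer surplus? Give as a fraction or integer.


Minimum supply price (at Q=0): P_min = 6
Quantity supplied at P* = 62:
Q* = (62 - 6)/2 = 28
PS = (1/2) * Q* * (P* - P_min)
PS = (1/2) * 28 * (62 - 6)
PS = (1/2) * 28 * 56 = 784

784


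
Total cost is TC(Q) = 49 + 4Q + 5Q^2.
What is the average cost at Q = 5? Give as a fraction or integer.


TC(5) = 49 + 4*5 + 5*5^2
TC(5) = 49 + 20 + 125 = 194
AC = TC/Q = 194/5 = 194/5

194/5


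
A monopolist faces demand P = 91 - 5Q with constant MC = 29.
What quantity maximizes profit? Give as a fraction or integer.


TR = P*Q = (91 - 5Q)Q = 91Q - 5Q^2
MR = dTR/dQ = 91 - 10Q
Set MR = MC:
91 - 10Q = 29
62 = 10Q
Q* = 62/10 = 31/5

31/5


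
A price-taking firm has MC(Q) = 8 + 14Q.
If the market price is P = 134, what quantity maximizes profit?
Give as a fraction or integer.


In perfect competition, profit is maximized where P = MC.
134 = 8 + 14Q
126 = 14Q
Q* = 126/14 = 9

9


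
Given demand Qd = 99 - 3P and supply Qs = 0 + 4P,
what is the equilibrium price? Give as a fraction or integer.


At equilibrium, Qd = Qs.
99 - 3P = 0 + 4P
99 - 0 = 3P + 4P
99 = 7P
P* = 99/7 = 99/7

99/7


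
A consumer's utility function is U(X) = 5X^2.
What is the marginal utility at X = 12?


MU = dU/dX = 5*2*X^(2-1)
MU = 10*X^1
At X = 12:
MU = 10 * 12^1
MU = 10 * 12 = 120

120


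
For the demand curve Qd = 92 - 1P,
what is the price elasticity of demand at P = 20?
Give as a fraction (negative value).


dQ/dP = -1
At P = 20: Q = 92 - 1*20 = 72
E = (dQ/dP)(P/Q) = (-1)(20/72) = -5/18

-5/18


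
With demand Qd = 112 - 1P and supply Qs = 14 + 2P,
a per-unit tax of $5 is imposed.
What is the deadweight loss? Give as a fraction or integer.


Pre-tax equilibrium quantity: Q* = 238/3
Post-tax equilibrium quantity: Q_tax = 76
Reduction in quantity: Q* - Q_tax = 10/3
DWL = (1/2) * tax * (Q* - Q_tax)
DWL = (1/2) * 5 * 10/3 = 25/3

25/3


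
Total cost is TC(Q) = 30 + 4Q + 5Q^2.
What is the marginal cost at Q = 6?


MC = dTC/dQ = 4 + 2*5*Q
At Q = 6:
MC = 4 + 10*6
MC = 4 + 60 = 64

64


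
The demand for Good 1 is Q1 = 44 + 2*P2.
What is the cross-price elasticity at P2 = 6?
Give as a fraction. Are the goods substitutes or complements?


dQ1/dP2 = 2
At P2 = 6: Q1 = 44 + 2*6 = 56
Exy = (dQ1/dP2)(P2/Q1) = 2 * 6 / 56 = 3/14
Since Exy > 0, the goods are substitutes.

3/14 (substitutes)


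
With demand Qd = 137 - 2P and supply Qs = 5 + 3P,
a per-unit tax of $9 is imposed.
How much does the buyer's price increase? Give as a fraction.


With a per-unit tax, the buyer's price increase depends on relative slopes.
Supply slope: d = 3, Demand slope: b = 2
Buyer's price increase = d * tax / (b + d)
= 3 * 9 / (2 + 3)
= 27 / 5 = 27/5

27/5


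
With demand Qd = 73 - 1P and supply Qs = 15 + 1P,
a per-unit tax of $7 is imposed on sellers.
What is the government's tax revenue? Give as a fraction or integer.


With tax on sellers, new supply: Qs' = 15 + 1(P - 7)
= 8 + 1P
New equilibrium quantity:
Q_new = 81/2
Tax revenue = tax * Q_new = 7 * 81/2 = 567/2

567/2


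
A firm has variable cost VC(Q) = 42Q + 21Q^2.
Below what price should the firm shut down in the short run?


AVC(Q) = VC(Q)/Q = 42 + 21Q
AVC is increasing in Q, so minimum AVC is at Q -> 0+.
Min AVC = 42
The firm should shut down if P < 42.

42


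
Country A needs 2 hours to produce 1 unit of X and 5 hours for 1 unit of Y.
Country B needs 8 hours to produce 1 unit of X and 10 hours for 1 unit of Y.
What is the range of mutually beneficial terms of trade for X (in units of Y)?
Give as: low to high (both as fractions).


Opportunity cost of X for Country A = hours_X / hours_Y = 2/5 = 2/5 units of Y
Opportunity cost of X for Country B = hours_X / hours_Y = 8/10 = 4/5 units of Y
Terms of trade must be between the two opportunity costs.
Range: 2/5 to 4/5

2/5 to 4/5


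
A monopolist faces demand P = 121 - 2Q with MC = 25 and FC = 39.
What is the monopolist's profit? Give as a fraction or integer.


MR = MC: 121 - 4Q = 25
Q* = 24
P* = 121 - 2*24 = 73
Profit = (P* - MC)*Q* - FC
= (73 - 25)*24 - 39
= 48*24 - 39
= 1152 - 39 = 1113

1113


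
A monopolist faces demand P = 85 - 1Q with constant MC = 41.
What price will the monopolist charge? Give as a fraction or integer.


MR = 85 - 2Q
Set MR = MC: 85 - 2Q = 41
Q* = 22
Substitute into demand:
P* = 85 - 1*22 = 63

63


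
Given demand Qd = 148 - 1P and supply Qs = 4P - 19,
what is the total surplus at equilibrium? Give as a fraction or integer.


Find equilibrium: 148 - 1P = 4P - 19
148 + 19 = 5P
P* = 167/5 = 167/5
Q* = 4*167/5 - 19 = 573/5
Inverse demand: P = 148 - Q/1, so P_max = 148
Inverse supply: P = 19/4 + Q/4, so P_min = 19/4
CS = (1/2) * 573/5 * (148 - 167/5) = 328329/50
PS = (1/2) * 573/5 * (167/5 - 19/4) = 328329/200
TS = CS + PS = 328329/50 + 328329/200 = 328329/40

328329/40


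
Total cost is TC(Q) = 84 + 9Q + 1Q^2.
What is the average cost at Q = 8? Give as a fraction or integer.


TC(8) = 84 + 9*8 + 1*8^2
TC(8) = 84 + 72 + 64 = 220
AC = TC/Q = 220/8 = 55/2

55/2


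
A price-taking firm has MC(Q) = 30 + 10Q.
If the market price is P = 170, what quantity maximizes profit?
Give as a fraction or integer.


In perfect competition, profit is maximized where P = MC.
170 = 30 + 10Q
140 = 10Q
Q* = 140/10 = 14

14


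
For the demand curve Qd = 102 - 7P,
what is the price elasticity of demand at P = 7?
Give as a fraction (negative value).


dQ/dP = -7
At P = 7: Q = 102 - 7*7 = 53
E = (dQ/dP)(P/Q) = (-7)(7/53) = -49/53

-49/53


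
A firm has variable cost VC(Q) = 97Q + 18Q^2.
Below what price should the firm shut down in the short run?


AVC(Q) = VC(Q)/Q = 97 + 18Q
AVC is increasing in Q, so minimum AVC is at Q -> 0+.
Min AVC = 97
The firm should shut down if P < 97.

97


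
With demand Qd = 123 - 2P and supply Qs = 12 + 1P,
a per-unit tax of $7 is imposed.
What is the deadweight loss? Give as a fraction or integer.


Pre-tax equilibrium quantity: Q* = 49
Post-tax equilibrium quantity: Q_tax = 133/3
Reduction in quantity: Q* - Q_tax = 14/3
DWL = (1/2) * tax * (Q* - Q_tax)
DWL = (1/2) * 7 * 14/3 = 49/3

49/3


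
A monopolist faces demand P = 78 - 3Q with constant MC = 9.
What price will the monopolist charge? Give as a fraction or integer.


MR = 78 - 6Q
Set MR = MC: 78 - 6Q = 9
Q* = 23/2
Substitute into demand:
P* = 78 - 3*23/2 = 87/2

87/2


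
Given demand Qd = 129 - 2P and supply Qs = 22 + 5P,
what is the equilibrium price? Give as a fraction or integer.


At equilibrium, Qd = Qs.
129 - 2P = 22 + 5P
129 - 22 = 2P + 5P
107 = 7P
P* = 107/7 = 107/7

107/7


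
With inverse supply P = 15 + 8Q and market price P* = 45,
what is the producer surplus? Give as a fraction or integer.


Minimum supply price (at Q=0): P_min = 15
Quantity supplied at P* = 45:
Q* = (45 - 15)/8 = 15/4
PS = (1/2) * Q* * (P* - P_min)
PS = (1/2) * 15/4 * (45 - 15)
PS = (1/2) * 15/4 * 30 = 225/4

225/4


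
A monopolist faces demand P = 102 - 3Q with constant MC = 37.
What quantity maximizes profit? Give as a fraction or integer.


TR = P*Q = (102 - 3Q)Q = 102Q - 3Q^2
MR = dTR/dQ = 102 - 6Q
Set MR = MC:
102 - 6Q = 37
65 = 6Q
Q* = 65/6 = 65/6

65/6


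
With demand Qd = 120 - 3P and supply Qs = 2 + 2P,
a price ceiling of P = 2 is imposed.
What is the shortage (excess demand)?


At P = 2:
Qd = 120 - 3*2 = 114
Qs = 2 + 2*2 = 6
Shortage = Qd - Qs = 114 - 6 = 108

108


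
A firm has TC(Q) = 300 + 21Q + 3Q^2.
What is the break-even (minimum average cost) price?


AC(Q) = 300/Q + 21 + 3Q
To minimize: dAC/dQ = -300/Q^2 + 3 = 0
Q^2 = 300/3 = 100
Q* = 10
Min AC = 300/10 + 21 + 3*10
Min AC = 30 + 21 + 30 = 81

81


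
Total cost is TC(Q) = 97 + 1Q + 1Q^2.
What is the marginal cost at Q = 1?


MC = dTC/dQ = 1 + 2*1*Q
At Q = 1:
MC = 1 + 2*1
MC = 1 + 2 = 3

3


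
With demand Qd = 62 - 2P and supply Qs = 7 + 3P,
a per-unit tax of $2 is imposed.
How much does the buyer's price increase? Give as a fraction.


With a per-unit tax, the buyer's price increase depends on relative slopes.
Supply slope: d = 3, Demand slope: b = 2
Buyer's price increase = d * tax / (b + d)
= 3 * 2 / (2 + 3)
= 6 / 5 = 6/5

6/5


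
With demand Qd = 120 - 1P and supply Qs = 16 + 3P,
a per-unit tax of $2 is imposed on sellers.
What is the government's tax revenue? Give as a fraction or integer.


With tax on sellers, new supply: Qs' = 16 + 3(P - 2)
= 10 + 3P
New equilibrium quantity:
Q_new = 185/2
Tax revenue = tax * Q_new = 2 * 185/2 = 185

185


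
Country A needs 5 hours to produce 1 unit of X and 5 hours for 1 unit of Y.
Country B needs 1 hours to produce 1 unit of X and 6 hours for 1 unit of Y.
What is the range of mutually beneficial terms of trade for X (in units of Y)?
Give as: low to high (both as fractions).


Opportunity cost of X for Country A = hours_X / hours_Y = 5/5 = 1 units of Y
Opportunity cost of X for Country B = hours_X / hours_Y = 1/6 = 1/6 units of Y
Terms of trade must be between the two opportunity costs.
Range: 1/6 to 1

1/6 to 1


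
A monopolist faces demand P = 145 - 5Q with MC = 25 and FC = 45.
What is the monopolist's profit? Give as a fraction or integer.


MR = MC: 145 - 10Q = 25
Q* = 12
P* = 145 - 5*12 = 85
Profit = (P* - MC)*Q* - FC
= (85 - 25)*12 - 45
= 60*12 - 45
= 720 - 45 = 675

675


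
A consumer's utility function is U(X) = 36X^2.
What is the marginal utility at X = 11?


MU = dU/dX = 36*2*X^(2-1)
MU = 72*X^1
At X = 11:
MU = 72 * 11^1
MU = 72 * 11 = 792

792


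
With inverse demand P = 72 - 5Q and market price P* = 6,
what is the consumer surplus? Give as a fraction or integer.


Maximum willingness to pay (at Q=0): P_max = 72
Quantity demanded at P* = 6:
Q* = (72 - 6)/5 = 66/5
CS = (1/2) * Q* * (P_max - P*)
CS = (1/2) * 66/5 * (72 - 6)
CS = (1/2) * 66/5 * 66 = 2178/5

2178/5


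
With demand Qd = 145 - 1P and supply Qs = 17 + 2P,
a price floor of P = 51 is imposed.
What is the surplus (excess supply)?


At P = 51:
Qd = 145 - 1*51 = 94
Qs = 17 + 2*51 = 119
Surplus = Qs - Qd = 119 - 94 = 25

25


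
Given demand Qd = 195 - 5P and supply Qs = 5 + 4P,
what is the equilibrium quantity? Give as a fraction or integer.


First find equilibrium price:
195 - 5P = 5 + 4P
P* = 190/9 = 190/9
Then substitute into demand:
Q* = 195 - 5 * 190/9 = 805/9

805/9


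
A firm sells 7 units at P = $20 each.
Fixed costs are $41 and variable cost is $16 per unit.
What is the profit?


Total Revenue = P * Q = 20 * 7 = $140
Total Cost = FC + VC*Q = 41 + 16*7 = $153
Profit = TR - TC = 140 - 153 = $-13

$-13


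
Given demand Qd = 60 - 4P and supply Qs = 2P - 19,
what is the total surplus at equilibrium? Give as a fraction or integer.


Find equilibrium: 60 - 4P = 2P - 19
60 + 19 = 6P
P* = 79/6 = 79/6
Q* = 2*79/6 - 19 = 22/3
Inverse demand: P = 15 - Q/4, so P_max = 15
Inverse supply: P = 19/2 + Q/2, so P_min = 19/2
CS = (1/2) * 22/3 * (15 - 79/6) = 121/18
PS = (1/2) * 22/3 * (79/6 - 19/2) = 121/9
TS = CS + PS = 121/18 + 121/9 = 121/6

121/6


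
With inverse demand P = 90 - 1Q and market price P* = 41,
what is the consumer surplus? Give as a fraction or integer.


Maximum willingness to pay (at Q=0): P_max = 90
Quantity demanded at P* = 41:
Q* = (90 - 41)/1 = 49
CS = (1/2) * Q* * (P_max - P*)
CS = (1/2) * 49 * (90 - 41)
CS = (1/2) * 49 * 49 = 2401/2

2401/2


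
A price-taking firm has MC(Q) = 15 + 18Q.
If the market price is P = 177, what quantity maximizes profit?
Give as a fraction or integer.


In perfect competition, profit is maximized where P = MC.
177 = 15 + 18Q
162 = 18Q
Q* = 162/18 = 9

9


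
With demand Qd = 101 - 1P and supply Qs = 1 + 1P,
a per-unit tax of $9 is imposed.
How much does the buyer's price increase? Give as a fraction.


With a per-unit tax, the buyer's price increase depends on relative slopes.
Supply slope: d = 1, Demand slope: b = 1
Buyer's price increase = d * tax / (b + d)
= 1 * 9 / (1 + 1)
= 9 / 2 = 9/2

9/2


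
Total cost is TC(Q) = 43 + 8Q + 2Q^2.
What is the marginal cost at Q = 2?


MC = dTC/dQ = 8 + 2*2*Q
At Q = 2:
MC = 8 + 4*2
MC = 8 + 8 = 16

16


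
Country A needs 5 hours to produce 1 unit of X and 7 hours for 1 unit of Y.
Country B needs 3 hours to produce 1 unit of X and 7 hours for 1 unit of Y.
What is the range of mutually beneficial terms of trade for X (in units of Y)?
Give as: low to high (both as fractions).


Opportunity cost of X for Country A = hours_X / hours_Y = 5/7 = 5/7 units of Y
Opportunity cost of X for Country B = hours_X / hours_Y = 3/7 = 3/7 units of Y
Terms of trade must be between the two opportunity costs.
Range: 3/7 to 5/7

3/7 to 5/7


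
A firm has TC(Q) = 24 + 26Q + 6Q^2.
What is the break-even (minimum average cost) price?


AC(Q) = 24/Q + 26 + 6Q
To minimize: dAC/dQ = -24/Q^2 + 6 = 0
Q^2 = 24/6 = 4
Q* = 2
Min AC = 24/2 + 26 + 6*2
Min AC = 12 + 26 + 12 = 50

50


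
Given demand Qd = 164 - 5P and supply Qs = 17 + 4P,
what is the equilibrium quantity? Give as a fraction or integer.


First find equilibrium price:
164 - 5P = 17 + 4P
P* = 147/9 = 49/3
Then substitute into demand:
Q* = 164 - 5 * 49/3 = 247/3

247/3


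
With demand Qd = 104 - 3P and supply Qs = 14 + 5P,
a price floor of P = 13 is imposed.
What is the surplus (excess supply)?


At P = 13:
Qd = 104 - 3*13 = 65
Qs = 14 + 5*13 = 79
Surplus = Qs - Qd = 79 - 65 = 14

14


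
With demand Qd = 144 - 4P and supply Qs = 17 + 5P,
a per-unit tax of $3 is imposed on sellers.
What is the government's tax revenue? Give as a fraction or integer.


With tax on sellers, new supply: Qs' = 17 + 5(P - 3)
= 2 + 5P
New equilibrium quantity:
Q_new = 728/9
Tax revenue = tax * Q_new = 3 * 728/9 = 728/3

728/3


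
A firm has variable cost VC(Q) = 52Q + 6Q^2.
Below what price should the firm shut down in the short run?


AVC(Q) = VC(Q)/Q = 52 + 6Q
AVC is increasing in Q, so minimum AVC is at Q -> 0+.
Min AVC = 52
The firm should shut down if P < 52.

52


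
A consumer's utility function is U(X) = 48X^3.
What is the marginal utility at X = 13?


MU = dU/dX = 48*3*X^(3-1)
MU = 144*X^2
At X = 13:
MU = 144 * 13^2
MU = 144 * 169 = 24336

24336


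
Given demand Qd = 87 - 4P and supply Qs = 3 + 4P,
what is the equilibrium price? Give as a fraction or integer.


At equilibrium, Qd = Qs.
87 - 4P = 3 + 4P
87 - 3 = 4P + 4P
84 = 8P
P* = 84/8 = 21/2

21/2


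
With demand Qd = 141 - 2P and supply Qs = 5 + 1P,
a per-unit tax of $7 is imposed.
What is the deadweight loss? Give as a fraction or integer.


Pre-tax equilibrium quantity: Q* = 151/3
Post-tax equilibrium quantity: Q_tax = 137/3
Reduction in quantity: Q* - Q_tax = 14/3
DWL = (1/2) * tax * (Q* - Q_tax)
DWL = (1/2) * 7 * 14/3 = 49/3

49/3


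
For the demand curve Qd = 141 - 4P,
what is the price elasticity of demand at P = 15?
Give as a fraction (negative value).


dQ/dP = -4
At P = 15: Q = 141 - 4*15 = 81
E = (dQ/dP)(P/Q) = (-4)(15/81) = -20/27

-20/27


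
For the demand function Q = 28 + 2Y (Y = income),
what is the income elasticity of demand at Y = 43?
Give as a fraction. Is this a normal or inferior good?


dQ/dY = 2
At Y = 43: Q = 28 + 2*43 = 114
Ey = (dQ/dY)(Y/Q) = 2 * 43 / 114 = 43/57
Since Ey > 0, this is a normal good.

43/57 (normal good)


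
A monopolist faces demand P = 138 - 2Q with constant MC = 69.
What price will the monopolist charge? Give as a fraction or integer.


MR = 138 - 4Q
Set MR = MC: 138 - 4Q = 69
Q* = 69/4
Substitute into demand:
P* = 138 - 2*69/4 = 207/2

207/2


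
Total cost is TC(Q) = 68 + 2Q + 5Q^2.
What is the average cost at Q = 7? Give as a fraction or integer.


TC(7) = 68 + 2*7 + 5*7^2
TC(7) = 68 + 14 + 245 = 327
AC = TC/Q = 327/7 = 327/7

327/7


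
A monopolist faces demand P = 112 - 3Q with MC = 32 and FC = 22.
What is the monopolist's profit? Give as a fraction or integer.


MR = MC: 112 - 6Q = 32
Q* = 40/3
P* = 112 - 3*40/3 = 72
Profit = (P* - MC)*Q* - FC
= (72 - 32)*40/3 - 22
= 40*40/3 - 22
= 1600/3 - 22 = 1534/3

1534/3


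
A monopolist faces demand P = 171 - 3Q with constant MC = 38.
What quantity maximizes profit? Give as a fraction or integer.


TR = P*Q = (171 - 3Q)Q = 171Q - 3Q^2
MR = dTR/dQ = 171 - 6Q
Set MR = MC:
171 - 6Q = 38
133 = 6Q
Q* = 133/6 = 133/6

133/6


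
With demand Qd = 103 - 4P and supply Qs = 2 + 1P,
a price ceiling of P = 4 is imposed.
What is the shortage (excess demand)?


At P = 4:
Qd = 103 - 4*4 = 87
Qs = 2 + 1*4 = 6
Shortage = Qd - Qs = 87 - 6 = 81

81


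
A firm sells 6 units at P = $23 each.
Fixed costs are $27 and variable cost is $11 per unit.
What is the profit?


Total Revenue = P * Q = 23 * 6 = $138
Total Cost = FC + VC*Q = 27 + 11*6 = $93
Profit = TR - TC = 138 - 93 = $45

$45


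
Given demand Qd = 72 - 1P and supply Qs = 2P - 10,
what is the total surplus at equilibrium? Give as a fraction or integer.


Find equilibrium: 72 - 1P = 2P - 10
72 + 10 = 3P
P* = 82/3 = 82/3
Q* = 2*82/3 - 10 = 134/3
Inverse demand: P = 72 - Q/1, so P_max = 72
Inverse supply: P = 5 + Q/2, so P_min = 5
CS = (1/2) * 134/3 * (72 - 82/3) = 8978/9
PS = (1/2) * 134/3 * (82/3 - 5) = 4489/9
TS = CS + PS = 8978/9 + 4489/9 = 4489/3

4489/3


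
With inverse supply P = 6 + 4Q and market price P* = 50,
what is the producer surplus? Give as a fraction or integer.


Minimum supply price (at Q=0): P_min = 6
Quantity supplied at P* = 50:
Q* = (50 - 6)/4 = 11
PS = (1/2) * Q* * (P* - P_min)
PS = (1/2) * 11 * (50 - 6)
PS = (1/2) * 11 * 44 = 242

242


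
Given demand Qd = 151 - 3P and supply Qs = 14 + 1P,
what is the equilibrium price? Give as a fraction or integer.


At equilibrium, Qd = Qs.
151 - 3P = 14 + 1P
151 - 14 = 3P + 1P
137 = 4P
P* = 137/4 = 137/4

137/4


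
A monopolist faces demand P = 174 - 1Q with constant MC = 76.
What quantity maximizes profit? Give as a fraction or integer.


TR = P*Q = (174 - 1Q)Q = 174Q - 1Q^2
MR = dTR/dQ = 174 - 2Q
Set MR = MC:
174 - 2Q = 76
98 = 2Q
Q* = 98/2 = 49

49


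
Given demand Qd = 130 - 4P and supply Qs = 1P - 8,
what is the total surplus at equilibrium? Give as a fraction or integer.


Find equilibrium: 130 - 4P = 1P - 8
130 + 8 = 5P
P* = 138/5 = 138/5
Q* = 1*138/5 - 8 = 98/5
Inverse demand: P = 65/2 - Q/4, so P_max = 65/2
Inverse supply: P = 8 + Q/1, so P_min = 8
CS = (1/2) * 98/5 * (65/2 - 138/5) = 2401/50
PS = (1/2) * 98/5 * (138/5 - 8) = 4802/25
TS = CS + PS = 2401/50 + 4802/25 = 2401/10

2401/10


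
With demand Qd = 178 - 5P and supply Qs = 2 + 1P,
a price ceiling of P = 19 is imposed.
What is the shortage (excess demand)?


At P = 19:
Qd = 178 - 5*19 = 83
Qs = 2 + 1*19 = 21
Shortage = Qd - Qs = 83 - 21 = 62

62


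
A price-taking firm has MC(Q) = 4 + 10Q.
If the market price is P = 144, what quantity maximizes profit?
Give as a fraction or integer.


In perfect competition, profit is maximized where P = MC.
144 = 4 + 10Q
140 = 10Q
Q* = 140/10 = 14

14


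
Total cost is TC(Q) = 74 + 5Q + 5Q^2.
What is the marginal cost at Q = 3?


MC = dTC/dQ = 5 + 2*5*Q
At Q = 3:
MC = 5 + 10*3
MC = 5 + 30 = 35

35


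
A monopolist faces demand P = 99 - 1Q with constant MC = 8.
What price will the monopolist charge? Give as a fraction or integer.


MR = 99 - 2Q
Set MR = MC: 99 - 2Q = 8
Q* = 91/2
Substitute into demand:
P* = 99 - 1*91/2 = 107/2

107/2


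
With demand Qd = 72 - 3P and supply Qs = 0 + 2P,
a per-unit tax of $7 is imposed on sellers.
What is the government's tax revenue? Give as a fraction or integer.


With tax on sellers, new supply: Qs' = 0 + 2(P - 7)
= 2P - 14
New equilibrium quantity:
Q_new = 102/5
Tax revenue = tax * Q_new = 7 * 102/5 = 714/5

714/5


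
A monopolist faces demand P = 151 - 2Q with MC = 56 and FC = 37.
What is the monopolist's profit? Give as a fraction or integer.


MR = MC: 151 - 4Q = 56
Q* = 95/4
P* = 151 - 2*95/4 = 207/2
Profit = (P* - MC)*Q* - FC
= (207/2 - 56)*95/4 - 37
= 95/2*95/4 - 37
= 9025/8 - 37 = 8729/8

8729/8


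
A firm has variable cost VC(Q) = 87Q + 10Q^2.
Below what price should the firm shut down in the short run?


AVC(Q) = VC(Q)/Q = 87 + 10Q
AVC is increasing in Q, so minimum AVC is at Q -> 0+.
Min AVC = 87
The firm should shut down if P < 87.

87


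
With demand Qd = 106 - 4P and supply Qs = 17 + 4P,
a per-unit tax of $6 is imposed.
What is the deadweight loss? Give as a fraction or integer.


Pre-tax equilibrium quantity: Q* = 123/2
Post-tax equilibrium quantity: Q_tax = 99/2
Reduction in quantity: Q* - Q_tax = 12
DWL = (1/2) * tax * (Q* - Q_tax)
DWL = (1/2) * 6 * 12 = 36

36


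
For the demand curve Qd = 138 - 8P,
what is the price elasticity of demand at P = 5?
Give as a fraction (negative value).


dQ/dP = -8
At P = 5: Q = 138 - 8*5 = 98
E = (dQ/dP)(P/Q) = (-8)(5/98) = -20/49

-20/49


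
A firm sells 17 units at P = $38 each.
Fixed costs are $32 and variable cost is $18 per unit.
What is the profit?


Total Revenue = P * Q = 38 * 17 = $646
Total Cost = FC + VC*Q = 32 + 18*17 = $338
Profit = TR - TC = 646 - 338 = $308

$308


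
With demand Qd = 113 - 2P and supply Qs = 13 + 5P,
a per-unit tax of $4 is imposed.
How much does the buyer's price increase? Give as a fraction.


With a per-unit tax, the buyer's price increase depends on relative slopes.
Supply slope: d = 5, Demand slope: b = 2
Buyer's price increase = d * tax / (b + d)
= 5 * 4 / (2 + 5)
= 20 / 7 = 20/7

20/7


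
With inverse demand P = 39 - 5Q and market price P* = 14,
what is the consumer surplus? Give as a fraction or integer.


Maximum willingness to pay (at Q=0): P_max = 39
Quantity demanded at P* = 14:
Q* = (39 - 14)/5 = 5
CS = (1/2) * Q* * (P_max - P*)
CS = (1/2) * 5 * (39 - 14)
CS = (1/2) * 5 * 25 = 125/2

125/2


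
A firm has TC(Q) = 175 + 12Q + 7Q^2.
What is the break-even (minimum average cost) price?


AC(Q) = 175/Q + 12 + 7Q
To minimize: dAC/dQ = -175/Q^2 + 7 = 0
Q^2 = 175/7 = 25
Q* = 5
Min AC = 175/5 + 12 + 7*5
Min AC = 35 + 12 + 35 = 82

82


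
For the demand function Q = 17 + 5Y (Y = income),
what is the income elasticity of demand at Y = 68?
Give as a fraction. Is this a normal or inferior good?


dQ/dY = 5
At Y = 68: Q = 17 + 5*68 = 357
Ey = (dQ/dY)(Y/Q) = 5 * 68 / 357 = 20/21
Since Ey > 0, this is a normal good.

20/21 (normal good)


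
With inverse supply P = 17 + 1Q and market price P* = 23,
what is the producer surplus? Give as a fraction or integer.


Minimum supply price (at Q=0): P_min = 17
Quantity supplied at P* = 23:
Q* = (23 - 17)/1 = 6
PS = (1/2) * Q* * (P* - P_min)
PS = (1/2) * 6 * (23 - 17)
PS = (1/2) * 6 * 6 = 18

18


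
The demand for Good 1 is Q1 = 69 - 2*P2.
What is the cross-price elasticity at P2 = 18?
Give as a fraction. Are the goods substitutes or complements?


dQ1/dP2 = -2
At P2 = 18: Q1 = 69 - 2*18 = 33
Exy = (dQ1/dP2)(P2/Q1) = -2 * 18 / 33 = -12/11
Since Exy < 0, the goods are complements.

-12/11 (complements)


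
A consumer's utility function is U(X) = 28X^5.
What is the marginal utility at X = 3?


MU = dU/dX = 28*5*X^(5-1)
MU = 140*X^4
At X = 3:
MU = 140 * 3^4
MU = 140 * 81 = 11340

11340


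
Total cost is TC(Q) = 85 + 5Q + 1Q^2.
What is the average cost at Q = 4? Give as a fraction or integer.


TC(4) = 85 + 5*4 + 1*4^2
TC(4) = 85 + 20 + 16 = 121
AC = TC/Q = 121/4 = 121/4

121/4


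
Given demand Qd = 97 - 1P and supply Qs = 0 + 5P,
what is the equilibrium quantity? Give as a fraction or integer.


First find equilibrium price:
97 - 1P = 0 + 5P
P* = 97/6 = 97/6
Then substitute into demand:
Q* = 97 - 1 * 97/6 = 485/6

485/6


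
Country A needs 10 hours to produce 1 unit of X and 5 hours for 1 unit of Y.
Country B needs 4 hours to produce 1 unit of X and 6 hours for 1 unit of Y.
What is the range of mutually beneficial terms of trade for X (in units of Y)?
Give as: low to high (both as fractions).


Opportunity cost of X for Country A = hours_X / hours_Y = 10/5 = 2 units of Y
Opportunity cost of X for Country B = hours_X / hours_Y = 4/6 = 2/3 units of Y
Terms of trade must be between the two opportunity costs.
Range: 2/3 to 2

2/3 to 2


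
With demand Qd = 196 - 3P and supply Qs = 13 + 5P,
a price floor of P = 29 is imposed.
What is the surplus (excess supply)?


At P = 29:
Qd = 196 - 3*29 = 109
Qs = 13 + 5*29 = 158
Surplus = Qs - Qd = 158 - 109 = 49

49


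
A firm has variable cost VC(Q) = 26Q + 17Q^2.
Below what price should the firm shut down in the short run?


AVC(Q) = VC(Q)/Q = 26 + 17Q
AVC is increasing in Q, so minimum AVC is at Q -> 0+.
Min AVC = 26
The firm should shut down if P < 26.

26


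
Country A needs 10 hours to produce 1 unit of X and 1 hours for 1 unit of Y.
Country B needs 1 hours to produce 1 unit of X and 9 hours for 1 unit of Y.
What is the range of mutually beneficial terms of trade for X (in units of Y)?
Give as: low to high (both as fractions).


Opportunity cost of X for Country A = hours_X / hours_Y = 10/1 = 10 units of Y
Opportunity cost of X for Country B = hours_X / hours_Y = 1/9 = 1/9 units of Y
Terms of trade must be between the two opportunity costs.
Range: 1/9 to 10

1/9 to 10


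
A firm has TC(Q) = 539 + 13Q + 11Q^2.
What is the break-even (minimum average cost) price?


AC(Q) = 539/Q + 13 + 11Q
To minimize: dAC/dQ = -539/Q^2 + 11 = 0
Q^2 = 539/11 = 49
Q* = 7
Min AC = 539/7 + 13 + 11*7
Min AC = 77 + 13 + 77 = 167

167


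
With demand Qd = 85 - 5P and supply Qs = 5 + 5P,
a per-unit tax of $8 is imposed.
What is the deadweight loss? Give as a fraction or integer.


Pre-tax equilibrium quantity: Q* = 45
Post-tax equilibrium quantity: Q_tax = 25
Reduction in quantity: Q* - Q_tax = 20
DWL = (1/2) * tax * (Q* - Q_tax)
DWL = (1/2) * 8 * 20 = 80

80


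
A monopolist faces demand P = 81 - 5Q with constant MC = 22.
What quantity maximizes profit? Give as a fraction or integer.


TR = P*Q = (81 - 5Q)Q = 81Q - 5Q^2
MR = dTR/dQ = 81 - 10Q
Set MR = MC:
81 - 10Q = 22
59 = 10Q
Q* = 59/10 = 59/10

59/10


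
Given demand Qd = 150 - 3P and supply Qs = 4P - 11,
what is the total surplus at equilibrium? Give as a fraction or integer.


Find equilibrium: 150 - 3P = 4P - 11
150 + 11 = 7P
P* = 161/7 = 23
Q* = 4*23 - 11 = 81
Inverse demand: P = 50 - Q/3, so P_max = 50
Inverse supply: P = 11/4 + Q/4, so P_min = 11/4
CS = (1/2) * 81 * (50 - 23) = 2187/2
PS = (1/2) * 81 * (23 - 11/4) = 6561/8
TS = CS + PS = 2187/2 + 6561/8 = 15309/8

15309/8


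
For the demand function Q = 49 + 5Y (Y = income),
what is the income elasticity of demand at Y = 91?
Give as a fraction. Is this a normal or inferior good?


dQ/dY = 5
At Y = 91: Q = 49 + 5*91 = 504
Ey = (dQ/dY)(Y/Q) = 5 * 91 / 504 = 65/72
Since Ey > 0, this is a normal good.

65/72 (normal good)


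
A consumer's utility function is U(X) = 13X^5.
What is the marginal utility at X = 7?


MU = dU/dX = 13*5*X^(5-1)
MU = 65*X^4
At X = 7:
MU = 65 * 7^4
MU = 65 * 2401 = 156065

156065


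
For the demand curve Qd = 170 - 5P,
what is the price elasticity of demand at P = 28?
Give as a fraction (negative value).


dQ/dP = -5
At P = 28: Q = 170 - 5*28 = 30
E = (dQ/dP)(P/Q) = (-5)(28/30) = -14/3

-14/3


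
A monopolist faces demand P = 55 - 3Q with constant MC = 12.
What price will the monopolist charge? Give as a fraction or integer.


MR = 55 - 6Q
Set MR = MC: 55 - 6Q = 12
Q* = 43/6
Substitute into demand:
P* = 55 - 3*43/6 = 67/2

67/2
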